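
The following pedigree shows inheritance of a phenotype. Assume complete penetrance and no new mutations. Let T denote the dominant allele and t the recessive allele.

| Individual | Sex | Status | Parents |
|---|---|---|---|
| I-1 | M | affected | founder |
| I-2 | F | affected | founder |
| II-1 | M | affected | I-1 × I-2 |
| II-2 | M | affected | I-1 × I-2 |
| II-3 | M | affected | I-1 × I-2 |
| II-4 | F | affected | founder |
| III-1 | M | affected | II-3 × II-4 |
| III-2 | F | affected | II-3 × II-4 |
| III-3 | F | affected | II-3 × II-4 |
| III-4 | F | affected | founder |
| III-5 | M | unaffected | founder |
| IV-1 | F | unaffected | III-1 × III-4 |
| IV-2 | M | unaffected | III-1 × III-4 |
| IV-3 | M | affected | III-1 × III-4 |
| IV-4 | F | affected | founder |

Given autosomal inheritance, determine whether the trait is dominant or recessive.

dominant

III-1 and III-4 are both affected yet have an unaffected child IV-1. Under a recessive model two affected parents are homozygous and every child would be affected, so the trait cannot be recessive.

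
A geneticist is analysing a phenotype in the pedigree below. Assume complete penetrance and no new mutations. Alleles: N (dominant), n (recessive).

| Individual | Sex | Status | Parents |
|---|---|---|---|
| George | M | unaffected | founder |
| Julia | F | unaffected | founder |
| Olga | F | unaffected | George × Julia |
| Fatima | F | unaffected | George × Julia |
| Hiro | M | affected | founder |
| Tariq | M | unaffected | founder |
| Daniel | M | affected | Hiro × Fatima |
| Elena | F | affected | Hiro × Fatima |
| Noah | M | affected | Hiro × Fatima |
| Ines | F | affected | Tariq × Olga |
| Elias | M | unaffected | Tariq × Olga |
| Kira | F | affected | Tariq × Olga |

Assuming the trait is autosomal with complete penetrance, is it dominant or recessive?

recessive

Tariq and Olga are both unaffected yet have an affected child Ines. Under dominance, an affected child requires at least one affected parent, so the trait cannot be dominant.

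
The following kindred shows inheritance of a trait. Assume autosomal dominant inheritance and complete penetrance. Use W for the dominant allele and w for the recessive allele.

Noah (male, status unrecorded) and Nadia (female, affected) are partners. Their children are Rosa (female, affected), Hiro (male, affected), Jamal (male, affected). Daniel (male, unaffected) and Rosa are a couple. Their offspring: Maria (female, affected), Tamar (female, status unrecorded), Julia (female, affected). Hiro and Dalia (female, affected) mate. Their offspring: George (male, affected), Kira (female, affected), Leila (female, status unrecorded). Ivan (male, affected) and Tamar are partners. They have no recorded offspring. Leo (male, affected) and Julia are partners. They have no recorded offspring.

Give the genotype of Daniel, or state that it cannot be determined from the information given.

Daniel is unaffected, so Daniel is ww.

ww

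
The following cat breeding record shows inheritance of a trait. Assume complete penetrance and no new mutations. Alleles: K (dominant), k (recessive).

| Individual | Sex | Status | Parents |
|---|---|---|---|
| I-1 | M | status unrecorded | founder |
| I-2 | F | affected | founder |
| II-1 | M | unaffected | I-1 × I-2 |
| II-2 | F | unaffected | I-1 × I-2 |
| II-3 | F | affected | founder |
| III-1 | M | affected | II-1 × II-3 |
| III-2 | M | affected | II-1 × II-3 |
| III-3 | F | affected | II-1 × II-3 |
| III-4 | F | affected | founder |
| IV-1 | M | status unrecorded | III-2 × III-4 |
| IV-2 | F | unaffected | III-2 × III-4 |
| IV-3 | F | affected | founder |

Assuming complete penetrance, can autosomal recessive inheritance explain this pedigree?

Under autosomal recessive, IV-2 (unaffected, female) cannot arise from III-2 (affected) × III-4 (affected).

No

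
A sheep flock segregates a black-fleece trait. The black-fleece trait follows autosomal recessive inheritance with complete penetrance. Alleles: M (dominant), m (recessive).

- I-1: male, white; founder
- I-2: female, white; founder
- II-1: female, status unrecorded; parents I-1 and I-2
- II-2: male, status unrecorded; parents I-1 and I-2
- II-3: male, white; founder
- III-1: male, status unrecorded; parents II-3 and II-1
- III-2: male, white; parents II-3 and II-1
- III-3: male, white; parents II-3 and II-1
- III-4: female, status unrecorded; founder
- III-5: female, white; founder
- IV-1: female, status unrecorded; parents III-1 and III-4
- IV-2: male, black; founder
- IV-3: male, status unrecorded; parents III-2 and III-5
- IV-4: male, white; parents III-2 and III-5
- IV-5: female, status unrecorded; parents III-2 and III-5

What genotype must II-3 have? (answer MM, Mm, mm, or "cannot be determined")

cannot be determined

II-3's phenotype allows MM or Mm, and no parent or child forces a single allele at both positions; consistent genotype assignments exist with II-3 as MM or Mm.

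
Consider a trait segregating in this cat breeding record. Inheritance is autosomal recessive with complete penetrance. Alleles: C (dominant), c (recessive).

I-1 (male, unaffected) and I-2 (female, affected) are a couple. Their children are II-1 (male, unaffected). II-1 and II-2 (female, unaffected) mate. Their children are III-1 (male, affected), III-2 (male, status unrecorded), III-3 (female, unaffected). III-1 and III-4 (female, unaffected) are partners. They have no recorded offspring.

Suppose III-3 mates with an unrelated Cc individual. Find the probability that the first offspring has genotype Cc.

1/2

II-1 is unaffected so carries C and received c from I-2 (cc), so II-1 is Cc.
II-2 is unaffected so carries C and passed c to III-1 (cc), so II-2 is Cc.
III-3 is an unaffected offspring of II-1 (Cc) × II-2 (Cc), whose cross gives 1/4 CC : 1/2 Cc : 1/4 cc; conditioning on being unaffected, III-3 is CC with probability 1/3, Cc with probability 2/3.
Summing over parental genotype combinations, P(offspring has genotype Cc) = 1/3·1/2 + 2/3·1/2 = 1/2.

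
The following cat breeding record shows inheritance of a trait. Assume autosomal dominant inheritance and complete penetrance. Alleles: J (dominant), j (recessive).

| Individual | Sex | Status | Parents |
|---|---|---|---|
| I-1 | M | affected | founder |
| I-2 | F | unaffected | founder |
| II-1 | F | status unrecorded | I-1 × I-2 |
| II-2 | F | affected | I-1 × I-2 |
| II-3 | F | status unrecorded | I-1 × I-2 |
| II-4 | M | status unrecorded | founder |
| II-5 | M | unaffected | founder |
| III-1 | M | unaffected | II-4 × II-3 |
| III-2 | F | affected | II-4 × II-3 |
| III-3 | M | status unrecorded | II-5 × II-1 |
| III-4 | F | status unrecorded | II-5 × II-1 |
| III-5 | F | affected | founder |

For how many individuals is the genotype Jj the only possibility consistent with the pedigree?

1

Obligate heterozygotes: II-2 is affected so carries J and received j from I-2 (jj), so II-2 is Jj.
Every other individual is either homozygous by phenotype or has at least one consistent homozygous assignment, so the count is 1.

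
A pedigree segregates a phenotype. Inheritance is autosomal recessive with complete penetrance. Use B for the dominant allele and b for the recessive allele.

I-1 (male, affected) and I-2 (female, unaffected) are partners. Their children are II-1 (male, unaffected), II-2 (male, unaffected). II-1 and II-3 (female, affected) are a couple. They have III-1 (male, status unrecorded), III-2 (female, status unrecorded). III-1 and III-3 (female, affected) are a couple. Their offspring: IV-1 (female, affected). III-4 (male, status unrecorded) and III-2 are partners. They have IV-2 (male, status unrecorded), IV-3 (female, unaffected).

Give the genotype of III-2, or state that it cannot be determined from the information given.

III-2's phenotype is unrecorded, and no parent or child forces a single allele at both positions; consistent genotype assignments exist with III-2 as Bb or bb.

cannot be determined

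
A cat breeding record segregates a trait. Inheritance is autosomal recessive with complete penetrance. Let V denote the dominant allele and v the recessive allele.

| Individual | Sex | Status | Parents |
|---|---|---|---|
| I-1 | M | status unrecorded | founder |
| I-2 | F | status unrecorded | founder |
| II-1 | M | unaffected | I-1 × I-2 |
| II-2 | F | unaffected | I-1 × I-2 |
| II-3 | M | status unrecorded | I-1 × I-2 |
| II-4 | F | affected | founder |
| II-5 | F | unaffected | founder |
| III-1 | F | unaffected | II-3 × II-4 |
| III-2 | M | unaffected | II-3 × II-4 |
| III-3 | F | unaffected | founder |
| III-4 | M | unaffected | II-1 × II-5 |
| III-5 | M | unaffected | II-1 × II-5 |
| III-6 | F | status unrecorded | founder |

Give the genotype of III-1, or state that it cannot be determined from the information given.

From phenotype alone, III-1 is VV or Vv.
III-1 is unaffected so carries V and received v from II-4 (vv), so III-1 is Vv.

Vv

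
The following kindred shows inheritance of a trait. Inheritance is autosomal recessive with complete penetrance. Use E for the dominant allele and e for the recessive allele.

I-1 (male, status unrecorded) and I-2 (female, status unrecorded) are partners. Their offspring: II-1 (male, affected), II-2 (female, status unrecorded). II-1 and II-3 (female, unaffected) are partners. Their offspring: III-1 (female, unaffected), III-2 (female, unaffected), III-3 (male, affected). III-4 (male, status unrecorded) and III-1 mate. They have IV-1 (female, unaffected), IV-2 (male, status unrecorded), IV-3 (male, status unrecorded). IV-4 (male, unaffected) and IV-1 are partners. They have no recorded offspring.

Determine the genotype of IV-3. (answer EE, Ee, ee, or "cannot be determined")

IV-3's phenotype is unrecorded, and no parent or child forces a single allele at both positions; consistent genotype assignments exist with IV-3 as EE or Ee or ee.

cannot be determined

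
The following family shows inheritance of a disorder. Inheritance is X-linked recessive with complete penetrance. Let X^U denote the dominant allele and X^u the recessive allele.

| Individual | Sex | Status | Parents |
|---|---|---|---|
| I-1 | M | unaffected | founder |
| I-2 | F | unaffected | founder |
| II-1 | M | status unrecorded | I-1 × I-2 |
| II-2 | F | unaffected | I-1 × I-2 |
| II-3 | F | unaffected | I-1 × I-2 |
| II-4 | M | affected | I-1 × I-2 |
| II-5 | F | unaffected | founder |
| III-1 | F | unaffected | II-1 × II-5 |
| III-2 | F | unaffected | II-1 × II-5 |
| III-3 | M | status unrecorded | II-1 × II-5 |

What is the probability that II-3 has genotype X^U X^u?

1/2

I-1 is unaffected, so I-1 is X^U Y.
I-2 is unaffected so carries U and passed u to II-4 (X^u Y), so I-2 is X^U X^u.
Their cross gives offspring ratios 1/2 X^U X^U : 1/2 X^U X^u. Conditioning on II-3 being unaffected, P(X^U X^u) = 1/2 / 1 = 1/2.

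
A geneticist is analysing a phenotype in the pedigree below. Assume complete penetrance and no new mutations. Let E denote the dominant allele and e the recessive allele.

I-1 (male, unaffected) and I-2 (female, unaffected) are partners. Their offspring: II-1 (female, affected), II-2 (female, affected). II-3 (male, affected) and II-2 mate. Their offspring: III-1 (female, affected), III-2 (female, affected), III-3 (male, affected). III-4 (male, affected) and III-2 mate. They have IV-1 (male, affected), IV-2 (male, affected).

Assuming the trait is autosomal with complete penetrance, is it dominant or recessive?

I-1 and I-2 are both unaffected yet have an affected child II-1. Under dominance, an affected child requires at least one affected parent, so the trait cannot be dominant.

recessive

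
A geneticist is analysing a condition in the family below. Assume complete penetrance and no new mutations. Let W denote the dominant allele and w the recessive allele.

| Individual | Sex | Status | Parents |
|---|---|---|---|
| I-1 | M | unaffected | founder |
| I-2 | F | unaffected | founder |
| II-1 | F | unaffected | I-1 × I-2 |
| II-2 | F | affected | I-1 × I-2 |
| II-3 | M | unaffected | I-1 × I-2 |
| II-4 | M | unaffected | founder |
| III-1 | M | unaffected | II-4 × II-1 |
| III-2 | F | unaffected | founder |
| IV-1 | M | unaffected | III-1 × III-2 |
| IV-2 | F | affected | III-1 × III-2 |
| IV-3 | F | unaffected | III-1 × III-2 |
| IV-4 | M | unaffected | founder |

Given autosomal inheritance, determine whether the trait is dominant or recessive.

I-1 and I-2 are both unaffected yet have an affected child II-2. Under dominance, an affected child requires at least one affected parent, so the trait cannot be dominant.

recessive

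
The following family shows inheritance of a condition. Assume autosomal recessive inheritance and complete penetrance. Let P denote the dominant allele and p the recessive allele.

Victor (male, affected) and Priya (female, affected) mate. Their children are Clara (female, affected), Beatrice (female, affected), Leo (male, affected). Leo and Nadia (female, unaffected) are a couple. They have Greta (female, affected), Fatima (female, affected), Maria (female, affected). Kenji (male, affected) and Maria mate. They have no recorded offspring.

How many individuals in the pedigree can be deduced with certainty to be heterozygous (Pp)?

Obligate heterozygotes: Nadia is unaffected so carries P and passed p to Greta (pp), so Nadia is Pp.
Every other individual is either homozygous by phenotype or has at least one consistent homozygous assignment, so the count is 1.

1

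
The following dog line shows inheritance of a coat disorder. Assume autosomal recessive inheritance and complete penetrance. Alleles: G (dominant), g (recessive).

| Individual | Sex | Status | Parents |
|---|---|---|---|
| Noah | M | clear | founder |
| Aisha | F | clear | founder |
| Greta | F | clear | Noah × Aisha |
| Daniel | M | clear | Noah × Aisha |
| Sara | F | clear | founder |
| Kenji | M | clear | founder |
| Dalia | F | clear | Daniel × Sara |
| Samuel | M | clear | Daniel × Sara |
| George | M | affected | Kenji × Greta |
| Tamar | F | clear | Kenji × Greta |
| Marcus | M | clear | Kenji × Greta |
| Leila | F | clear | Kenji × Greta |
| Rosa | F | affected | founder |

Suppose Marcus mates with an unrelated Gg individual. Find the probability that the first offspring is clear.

Kenji is clear so carries G and passed g to George (gg), so Kenji is Gg.
Greta is clear so carries G and passed g to George (gg), so Greta is Gg.
Marcus is a clear offspring of Kenji (Gg) × Greta (Gg), whose cross gives 1/4 GG : 1/2 Gg : 1/4 gg; conditioning on being clear, Marcus is GG with probability 1/3, Gg with probability 2/3.
Summing over parental genotype combinations, P(offspring is clear) = 1/3·1 + 2/3·3/4 = 5/6.

5/6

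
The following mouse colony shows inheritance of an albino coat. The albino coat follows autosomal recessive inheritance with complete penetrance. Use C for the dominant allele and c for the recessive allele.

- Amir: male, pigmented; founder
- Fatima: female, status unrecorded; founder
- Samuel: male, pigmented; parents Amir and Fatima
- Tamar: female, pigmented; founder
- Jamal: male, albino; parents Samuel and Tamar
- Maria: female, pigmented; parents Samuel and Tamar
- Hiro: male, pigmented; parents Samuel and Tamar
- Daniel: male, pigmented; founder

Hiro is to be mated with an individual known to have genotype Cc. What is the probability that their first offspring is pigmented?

5/6

Samuel is pigmented so carries C and passed c to Jamal (cc), so Samuel is Cc.
Tamar is pigmented so carries C and passed c to Jamal (cc), so Tamar is Cc.
Hiro is a pigmented offspring of Samuel (Cc) × Tamar (Cc), whose cross gives 1/4 CC : 1/2 Cc : 1/4 cc; conditioning on being pigmented, Hiro is CC with probability 1/3, Cc with probability 2/3.
Summing over parental genotype combinations, P(offspring is pigmented) = 1/3·1 + 2/3·3/4 = 5/6.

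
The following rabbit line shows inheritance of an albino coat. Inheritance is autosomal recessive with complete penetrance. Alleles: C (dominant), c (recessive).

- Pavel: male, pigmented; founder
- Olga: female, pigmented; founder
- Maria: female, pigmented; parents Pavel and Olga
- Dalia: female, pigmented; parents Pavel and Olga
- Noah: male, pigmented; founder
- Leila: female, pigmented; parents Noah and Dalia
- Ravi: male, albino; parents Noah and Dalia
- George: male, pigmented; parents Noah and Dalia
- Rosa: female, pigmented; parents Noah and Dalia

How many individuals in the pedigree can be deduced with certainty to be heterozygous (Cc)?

2

Obligate heterozygotes: Dalia is pigmented so carries C and passed c to Ravi (cc), so Dalia is Cc; Noah is pigmented so carries C and passed c to Ravi (cc), so Noah is Cc.
Every other individual is either homozygous by phenotype or has at least one consistent homozygous assignment, so the count is 2.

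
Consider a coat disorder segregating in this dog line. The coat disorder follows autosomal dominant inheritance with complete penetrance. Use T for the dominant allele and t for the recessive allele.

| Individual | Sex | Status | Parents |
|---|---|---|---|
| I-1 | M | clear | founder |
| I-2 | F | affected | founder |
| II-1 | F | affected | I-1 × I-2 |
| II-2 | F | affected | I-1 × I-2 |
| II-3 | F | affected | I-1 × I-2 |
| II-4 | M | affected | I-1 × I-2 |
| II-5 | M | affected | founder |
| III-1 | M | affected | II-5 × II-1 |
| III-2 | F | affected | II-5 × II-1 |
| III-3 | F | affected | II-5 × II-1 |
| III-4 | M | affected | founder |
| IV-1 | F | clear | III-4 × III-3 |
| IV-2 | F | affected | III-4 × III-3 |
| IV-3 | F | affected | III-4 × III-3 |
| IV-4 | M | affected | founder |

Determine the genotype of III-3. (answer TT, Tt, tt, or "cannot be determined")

Tt

From phenotype alone, III-3 is TT or Tt.
III-3 is affected so carries T and passed t to IV-1 (tt), so III-3 is Tt.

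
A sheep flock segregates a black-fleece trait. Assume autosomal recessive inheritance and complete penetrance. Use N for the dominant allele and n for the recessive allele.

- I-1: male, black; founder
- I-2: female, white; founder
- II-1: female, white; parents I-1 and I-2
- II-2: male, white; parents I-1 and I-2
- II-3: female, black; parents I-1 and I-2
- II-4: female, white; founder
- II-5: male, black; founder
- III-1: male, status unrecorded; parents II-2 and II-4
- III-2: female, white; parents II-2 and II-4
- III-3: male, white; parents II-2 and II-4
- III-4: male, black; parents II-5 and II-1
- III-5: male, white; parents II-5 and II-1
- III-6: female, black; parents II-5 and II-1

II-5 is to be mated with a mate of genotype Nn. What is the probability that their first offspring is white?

II-5 is black, so II-5 is nn.
The cross gives 1/2 Nn : 1/2 nn, so P(offspring is white) = 1/2.

1/2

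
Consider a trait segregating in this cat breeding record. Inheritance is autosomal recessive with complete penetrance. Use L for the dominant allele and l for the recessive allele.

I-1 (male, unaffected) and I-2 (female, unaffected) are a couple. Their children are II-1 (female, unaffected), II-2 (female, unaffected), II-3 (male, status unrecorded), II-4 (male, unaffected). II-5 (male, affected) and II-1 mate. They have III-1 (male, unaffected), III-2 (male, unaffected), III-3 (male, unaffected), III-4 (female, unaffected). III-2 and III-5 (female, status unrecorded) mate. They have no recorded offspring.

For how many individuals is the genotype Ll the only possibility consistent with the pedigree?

4

Obligate heterozygotes: III-1 is unaffected so carries L and received l from II-5 (ll), so III-1 is Ll; III-2 is unaffected so carries L and received l from II-5 (ll), so III-2 is Ll; III-3 is unaffected so carries L and received l from II-5 (ll), so III-3 is Ll; III-4 is unaffected so carries L and received l from II-5 (ll), so III-4 is Ll.
Every other individual is either homozygous by phenotype or has at least one consistent homozygous assignment, so the count is 4.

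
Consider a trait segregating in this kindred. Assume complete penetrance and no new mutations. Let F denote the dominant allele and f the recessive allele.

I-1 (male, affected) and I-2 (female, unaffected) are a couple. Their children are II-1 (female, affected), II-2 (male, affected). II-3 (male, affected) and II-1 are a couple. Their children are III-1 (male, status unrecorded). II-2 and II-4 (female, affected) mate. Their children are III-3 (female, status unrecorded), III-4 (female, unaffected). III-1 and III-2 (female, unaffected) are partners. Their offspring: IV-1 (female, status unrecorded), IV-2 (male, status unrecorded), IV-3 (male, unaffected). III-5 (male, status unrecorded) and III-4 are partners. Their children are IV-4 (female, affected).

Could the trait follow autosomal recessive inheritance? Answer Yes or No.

No

Under autosomal recessive, III-4 (unaffected, female) cannot arise from II-2 (affected) × II-4 (affected).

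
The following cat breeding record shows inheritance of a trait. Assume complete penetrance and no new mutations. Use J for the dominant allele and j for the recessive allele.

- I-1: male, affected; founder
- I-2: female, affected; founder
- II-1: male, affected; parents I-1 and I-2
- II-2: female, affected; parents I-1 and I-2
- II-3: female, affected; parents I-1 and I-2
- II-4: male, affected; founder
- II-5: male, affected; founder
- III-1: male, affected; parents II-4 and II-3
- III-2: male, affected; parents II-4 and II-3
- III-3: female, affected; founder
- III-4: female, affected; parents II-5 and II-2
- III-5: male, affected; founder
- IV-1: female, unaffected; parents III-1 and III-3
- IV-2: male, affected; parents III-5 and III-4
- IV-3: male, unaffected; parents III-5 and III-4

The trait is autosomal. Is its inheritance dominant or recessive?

dominant

III-1 and III-3 are both affected yet have an unaffected child IV-1. Under a recessive model two affected parents are homozygous and every child would be affected, so the trait cannot be recessive.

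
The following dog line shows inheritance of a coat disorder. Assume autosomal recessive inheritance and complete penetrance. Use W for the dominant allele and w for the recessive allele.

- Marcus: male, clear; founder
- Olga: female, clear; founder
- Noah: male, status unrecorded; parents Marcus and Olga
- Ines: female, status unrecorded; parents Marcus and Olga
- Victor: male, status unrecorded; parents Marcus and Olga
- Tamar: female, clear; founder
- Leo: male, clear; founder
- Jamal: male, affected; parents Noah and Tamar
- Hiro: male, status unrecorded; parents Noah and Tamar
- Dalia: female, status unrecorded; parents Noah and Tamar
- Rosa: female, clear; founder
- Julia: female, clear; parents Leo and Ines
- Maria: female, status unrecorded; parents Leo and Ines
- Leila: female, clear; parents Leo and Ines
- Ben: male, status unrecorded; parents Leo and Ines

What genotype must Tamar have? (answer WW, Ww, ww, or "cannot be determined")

Ww

From phenotype alone, Tamar is WW or Ww.
Tamar is clear so carries W and passed w to Jamal (ww), so Tamar is Ww.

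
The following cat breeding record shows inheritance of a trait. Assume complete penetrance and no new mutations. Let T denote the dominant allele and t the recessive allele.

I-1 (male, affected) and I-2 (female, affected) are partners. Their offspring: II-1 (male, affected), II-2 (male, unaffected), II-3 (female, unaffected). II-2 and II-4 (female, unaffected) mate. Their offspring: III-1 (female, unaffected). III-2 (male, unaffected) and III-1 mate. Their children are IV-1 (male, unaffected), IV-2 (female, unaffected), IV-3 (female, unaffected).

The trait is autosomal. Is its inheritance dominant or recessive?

I-1 and I-2 are both affected yet have an unaffected child II-2. Under a recessive model two affected parents are homozygous and every child would be affected, so the trait cannot be recessive.

dominant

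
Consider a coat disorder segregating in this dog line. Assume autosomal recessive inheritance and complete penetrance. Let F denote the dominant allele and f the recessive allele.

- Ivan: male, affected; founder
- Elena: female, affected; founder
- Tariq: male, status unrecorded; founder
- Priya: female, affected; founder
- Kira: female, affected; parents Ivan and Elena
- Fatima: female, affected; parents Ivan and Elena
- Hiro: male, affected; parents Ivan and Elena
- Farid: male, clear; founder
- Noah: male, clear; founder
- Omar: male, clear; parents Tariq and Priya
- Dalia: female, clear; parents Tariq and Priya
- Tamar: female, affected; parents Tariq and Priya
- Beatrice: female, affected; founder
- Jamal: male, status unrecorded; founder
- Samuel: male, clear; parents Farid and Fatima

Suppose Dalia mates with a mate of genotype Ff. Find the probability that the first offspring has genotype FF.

Dalia is clear so carries F and received f from Priya (ff), so Dalia is Ff.
The cross gives 1/4 FF : 1/2 Ff : 1/4 ff, so P(offspring has genotype FF) = 1/4.

1/4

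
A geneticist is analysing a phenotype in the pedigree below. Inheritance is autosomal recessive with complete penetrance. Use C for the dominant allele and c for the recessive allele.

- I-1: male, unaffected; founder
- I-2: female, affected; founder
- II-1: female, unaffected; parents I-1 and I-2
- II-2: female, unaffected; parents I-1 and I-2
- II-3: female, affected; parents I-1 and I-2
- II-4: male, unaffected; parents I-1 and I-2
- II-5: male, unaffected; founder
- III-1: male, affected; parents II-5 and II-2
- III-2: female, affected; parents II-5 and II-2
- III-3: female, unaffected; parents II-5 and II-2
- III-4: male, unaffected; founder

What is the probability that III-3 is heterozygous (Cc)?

II-5 is unaffected so carries C and passed c to III-1 (cc), so II-5 is Cc.
II-2 is unaffected so carries C and received c from I-2 (cc), so II-2 is Cc.
Their cross gives offspring ratios 1/4 CC : 1/2 Cc : 1/4 cc. Conditioning on III-3 being unaffected, P(Cc) = 1/2 / 3/4 = 2/3.

2/3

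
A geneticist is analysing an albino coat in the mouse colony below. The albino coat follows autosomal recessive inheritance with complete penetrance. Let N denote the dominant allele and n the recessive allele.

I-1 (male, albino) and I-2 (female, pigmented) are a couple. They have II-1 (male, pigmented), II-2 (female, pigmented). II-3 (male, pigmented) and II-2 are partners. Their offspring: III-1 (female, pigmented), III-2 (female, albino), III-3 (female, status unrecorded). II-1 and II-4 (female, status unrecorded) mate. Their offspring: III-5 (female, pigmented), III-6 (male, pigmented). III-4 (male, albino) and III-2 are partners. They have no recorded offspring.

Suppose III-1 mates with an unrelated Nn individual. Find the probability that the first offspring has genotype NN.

II-3 is pigmented so carries N and passed n to III-2 (nn), so II-3 is Nn.
II-2 is pigmented so carries N and received n from I-1 (nn), so II-2 is Nn.
III-1 is a pigmented offspring of II-3 (Nn) × II-2 (Nn), whose cross gives 1/4 NN : 1/2 Nn : 1/4 nn; conditioning on being pigmented, III-1 is NN with probability 1/3, Nn with probability 2/3.
Summing over parental genotype combinations, P(offspring has genotype NN) = 1/3·1/2 + 2/3·1/4 = 1/3.

1/3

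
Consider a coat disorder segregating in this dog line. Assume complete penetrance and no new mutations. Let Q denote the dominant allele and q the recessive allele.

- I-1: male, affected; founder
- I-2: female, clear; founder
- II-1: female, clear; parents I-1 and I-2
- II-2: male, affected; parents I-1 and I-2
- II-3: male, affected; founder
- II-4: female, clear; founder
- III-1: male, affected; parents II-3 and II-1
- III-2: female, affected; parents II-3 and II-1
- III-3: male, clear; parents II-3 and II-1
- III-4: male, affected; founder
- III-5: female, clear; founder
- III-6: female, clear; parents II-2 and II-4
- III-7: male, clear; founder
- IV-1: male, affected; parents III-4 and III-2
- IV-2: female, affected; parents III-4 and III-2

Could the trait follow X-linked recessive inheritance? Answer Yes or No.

Yes

A consistent assignment under X-linked recessive exists: I-1 X^q Y, I-2 X^Q X^q, II-1 X^Q X^q, II-2 X^q Y, II-3 X^q Y, II-4 X^Q X^Q, III-1 X^q Y, III-2 X^q X^q, III-3 X^Q Y, III-4 X^q Y, III-5 X^Q X^Q, III-6 X^Q X^q, III-7 X^Q Y, IV-1 X^q Y, IV-2 X^q X^q.
In this assignment every recorded phenotype matches its genotype and every non-founder's genotype is obtainable from its parents' genotypes, so the pedigree is consistent.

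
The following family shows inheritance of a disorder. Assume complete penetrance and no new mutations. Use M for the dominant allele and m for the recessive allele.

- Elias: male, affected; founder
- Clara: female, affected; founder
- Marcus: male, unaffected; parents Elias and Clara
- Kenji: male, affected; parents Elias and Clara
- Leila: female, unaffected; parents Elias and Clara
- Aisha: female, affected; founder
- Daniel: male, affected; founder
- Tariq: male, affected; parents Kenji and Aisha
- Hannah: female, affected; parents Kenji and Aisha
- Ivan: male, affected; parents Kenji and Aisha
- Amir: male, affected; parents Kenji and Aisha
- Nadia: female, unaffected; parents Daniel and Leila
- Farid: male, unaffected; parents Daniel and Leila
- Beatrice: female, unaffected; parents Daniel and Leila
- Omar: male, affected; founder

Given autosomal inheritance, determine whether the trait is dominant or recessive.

Elias and Clara are both affected yet have an unaffected child Marcus. Under a recessive model two affected parents are homozygous and every child would be affected, so the trait cannot be recessive.

dominant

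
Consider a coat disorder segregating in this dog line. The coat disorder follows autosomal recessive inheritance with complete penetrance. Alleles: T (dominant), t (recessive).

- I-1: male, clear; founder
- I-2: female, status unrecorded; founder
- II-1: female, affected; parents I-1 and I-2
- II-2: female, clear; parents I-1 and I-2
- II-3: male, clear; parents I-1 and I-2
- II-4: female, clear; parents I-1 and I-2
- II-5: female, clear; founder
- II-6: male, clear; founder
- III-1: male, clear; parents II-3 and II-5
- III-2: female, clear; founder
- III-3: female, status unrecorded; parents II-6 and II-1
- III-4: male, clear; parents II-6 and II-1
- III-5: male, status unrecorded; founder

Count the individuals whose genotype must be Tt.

2

Obligate heterozygotes: I-1 is clear so carries T and passed t to II-1 (tt), so I-1 is Tt; III-4 is clear so carries T and received t from II-1 (tt), so III-4 is Tt.
Every other individual is either homozygous by phenotype or has at least one consistent homozygous assignment, so the count is 2.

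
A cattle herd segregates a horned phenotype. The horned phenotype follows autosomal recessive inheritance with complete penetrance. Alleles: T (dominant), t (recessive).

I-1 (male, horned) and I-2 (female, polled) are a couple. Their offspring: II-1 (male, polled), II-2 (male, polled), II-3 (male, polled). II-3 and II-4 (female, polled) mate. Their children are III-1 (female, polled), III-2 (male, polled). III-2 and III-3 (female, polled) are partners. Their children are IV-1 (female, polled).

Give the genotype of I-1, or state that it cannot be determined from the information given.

tt

I-1 is horned, so I-1 is tt.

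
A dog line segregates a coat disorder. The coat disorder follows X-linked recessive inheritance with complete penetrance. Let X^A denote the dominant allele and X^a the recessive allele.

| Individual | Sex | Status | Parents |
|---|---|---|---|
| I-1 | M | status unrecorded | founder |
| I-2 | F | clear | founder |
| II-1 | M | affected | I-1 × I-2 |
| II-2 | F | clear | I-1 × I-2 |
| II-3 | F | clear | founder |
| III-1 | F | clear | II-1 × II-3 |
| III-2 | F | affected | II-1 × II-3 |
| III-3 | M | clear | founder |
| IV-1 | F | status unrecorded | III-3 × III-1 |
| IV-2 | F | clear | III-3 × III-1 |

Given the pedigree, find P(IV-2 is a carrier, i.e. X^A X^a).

III-3 is clear, so III-3 is X^A Y.
III-1 is clear so carries A and received a from II-1 (X^a Y), so III-1 is X^A X^a.
Their cross gives offspring ratios 1/2 X^A X^A : 1/2 X^A X^a. Conditioning on IV-2 being clear, P(X^A X^a) = 1/2 / 1 = 1/2.

1/2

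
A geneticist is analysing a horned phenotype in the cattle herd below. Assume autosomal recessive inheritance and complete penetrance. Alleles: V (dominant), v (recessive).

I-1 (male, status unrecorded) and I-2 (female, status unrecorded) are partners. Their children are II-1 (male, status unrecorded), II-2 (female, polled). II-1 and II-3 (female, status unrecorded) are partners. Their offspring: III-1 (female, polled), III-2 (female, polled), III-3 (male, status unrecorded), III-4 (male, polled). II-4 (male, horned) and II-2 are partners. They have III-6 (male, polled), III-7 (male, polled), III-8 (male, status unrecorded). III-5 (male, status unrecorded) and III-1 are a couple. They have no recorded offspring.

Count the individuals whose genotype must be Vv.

Obligate heterozygotes: III-6 is polled so carries V and received v from II-4 (vv), so III-6 is Vv; III-7 is polled so carries V and received v from II-4 (vv), so III-7 is Vv.
Every other individual is either homozygous by phenotype or has at least one consistent homozygous assignment, so the count is 2.

2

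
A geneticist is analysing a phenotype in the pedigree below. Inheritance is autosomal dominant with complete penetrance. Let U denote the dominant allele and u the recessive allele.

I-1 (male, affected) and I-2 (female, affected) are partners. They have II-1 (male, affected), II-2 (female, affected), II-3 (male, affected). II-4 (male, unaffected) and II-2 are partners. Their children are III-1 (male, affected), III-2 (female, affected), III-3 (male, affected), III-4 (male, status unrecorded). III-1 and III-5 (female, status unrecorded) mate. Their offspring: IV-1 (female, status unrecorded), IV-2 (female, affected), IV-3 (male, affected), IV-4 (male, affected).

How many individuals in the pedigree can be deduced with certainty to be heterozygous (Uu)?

Obligate heterozygotes: III-1 is affected so carries U and received u from II-4 (uu), so III-1 is Uu; III-2 is affected so carries U and received u from II-4 (uu), so III-2 is Uu; III-3 is affected so carries U and received u from II-4 (uu), so III-3 is Uu.
Every other individual is either homozygous by phenotype or has at least one consistent homozygous assignment, so the count is 3.

3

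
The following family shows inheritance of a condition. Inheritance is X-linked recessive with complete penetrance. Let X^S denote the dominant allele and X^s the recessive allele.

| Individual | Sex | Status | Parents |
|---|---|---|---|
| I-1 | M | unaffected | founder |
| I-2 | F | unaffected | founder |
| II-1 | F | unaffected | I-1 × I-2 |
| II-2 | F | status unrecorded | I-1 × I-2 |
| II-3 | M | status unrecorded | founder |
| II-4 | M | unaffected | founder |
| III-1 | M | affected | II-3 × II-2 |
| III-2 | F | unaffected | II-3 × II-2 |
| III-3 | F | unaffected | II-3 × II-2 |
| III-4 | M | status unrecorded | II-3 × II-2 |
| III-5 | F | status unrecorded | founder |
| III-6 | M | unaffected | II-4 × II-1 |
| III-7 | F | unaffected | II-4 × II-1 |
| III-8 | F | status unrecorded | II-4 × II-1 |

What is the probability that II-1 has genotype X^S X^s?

I-1 is unaffected, so I-1 is X^S Y.
I-2 is unaffected so carries S and passed s to II-2 (X^S X^s, whose S came from I-1), so I-2 is X^S X^s.
Their cross gives offspring ratios 1/2 X^S X^S : 1/2 X^S X^s. Conditioning on II-1 being unaffected, P(X^S X^s) = 1/2 / 1 = 1/2 before taking II-1's own offspring into account.
II-4 is unaffected, so II-4 is X^S Y.
Now use II-1's offspring. Probability of each recorded status — unaffected son III-6: 1/2 if II-1 is X^S X^s, 1 if X^S X^S. (III-7, III-8: equally likely either way, so uninformative.)
Bayes: P(X^S X^s) = 1/2·1/2 / (1/2·1/2 + 1/2·1) = 1/3.

1/3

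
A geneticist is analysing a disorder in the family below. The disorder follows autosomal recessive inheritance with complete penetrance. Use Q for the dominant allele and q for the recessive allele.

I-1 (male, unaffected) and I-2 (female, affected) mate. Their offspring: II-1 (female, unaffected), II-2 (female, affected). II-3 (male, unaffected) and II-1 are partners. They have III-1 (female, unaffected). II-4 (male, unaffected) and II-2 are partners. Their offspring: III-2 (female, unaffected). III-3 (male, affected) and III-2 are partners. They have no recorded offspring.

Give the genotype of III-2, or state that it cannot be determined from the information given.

From phenotype alone, III-2 is QQ or Qq.
III-2 is unaffected so carries Q and received q from II-2 (qq), so III-2 is Qq.

Qq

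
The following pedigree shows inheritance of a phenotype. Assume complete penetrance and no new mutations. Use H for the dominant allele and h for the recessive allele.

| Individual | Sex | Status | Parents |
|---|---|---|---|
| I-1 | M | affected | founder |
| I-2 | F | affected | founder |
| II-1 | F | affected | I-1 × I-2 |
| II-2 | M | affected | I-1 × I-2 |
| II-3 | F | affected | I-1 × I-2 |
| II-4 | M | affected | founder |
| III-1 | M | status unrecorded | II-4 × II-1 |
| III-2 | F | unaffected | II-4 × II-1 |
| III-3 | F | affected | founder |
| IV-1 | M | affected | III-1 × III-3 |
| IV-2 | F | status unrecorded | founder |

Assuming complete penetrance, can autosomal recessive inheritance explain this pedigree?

Under autosomal recessive, III-2 (unaffected, female) cannot arise from II-4 (affected) × II-1 (affected).

No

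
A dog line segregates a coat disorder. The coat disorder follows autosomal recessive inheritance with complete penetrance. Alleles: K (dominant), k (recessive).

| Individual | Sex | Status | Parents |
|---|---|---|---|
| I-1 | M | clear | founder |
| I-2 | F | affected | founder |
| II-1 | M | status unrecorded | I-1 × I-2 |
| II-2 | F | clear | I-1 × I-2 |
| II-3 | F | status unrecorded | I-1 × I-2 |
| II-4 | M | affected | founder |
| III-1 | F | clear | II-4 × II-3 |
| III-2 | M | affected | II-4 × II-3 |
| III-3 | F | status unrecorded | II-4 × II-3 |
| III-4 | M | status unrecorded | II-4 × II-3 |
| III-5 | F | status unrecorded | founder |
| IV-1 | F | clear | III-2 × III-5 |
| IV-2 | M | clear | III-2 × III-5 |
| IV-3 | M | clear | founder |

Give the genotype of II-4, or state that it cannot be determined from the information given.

kk

II-4 is affected, so II-4 is kk.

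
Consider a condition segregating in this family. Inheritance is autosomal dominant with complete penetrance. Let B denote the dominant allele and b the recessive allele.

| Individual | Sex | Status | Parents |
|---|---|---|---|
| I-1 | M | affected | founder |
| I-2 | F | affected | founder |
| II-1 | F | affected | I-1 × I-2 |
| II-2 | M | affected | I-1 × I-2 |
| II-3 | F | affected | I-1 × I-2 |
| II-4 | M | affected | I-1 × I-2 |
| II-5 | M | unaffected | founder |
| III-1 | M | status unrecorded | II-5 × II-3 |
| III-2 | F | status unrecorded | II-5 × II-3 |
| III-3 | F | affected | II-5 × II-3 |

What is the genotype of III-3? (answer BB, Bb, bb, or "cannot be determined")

Bb

From phenotype alone, III-3 is BB or Bb.
III-3 is affected so carries B and received b from II-5 (bb), so III-3 is Bb.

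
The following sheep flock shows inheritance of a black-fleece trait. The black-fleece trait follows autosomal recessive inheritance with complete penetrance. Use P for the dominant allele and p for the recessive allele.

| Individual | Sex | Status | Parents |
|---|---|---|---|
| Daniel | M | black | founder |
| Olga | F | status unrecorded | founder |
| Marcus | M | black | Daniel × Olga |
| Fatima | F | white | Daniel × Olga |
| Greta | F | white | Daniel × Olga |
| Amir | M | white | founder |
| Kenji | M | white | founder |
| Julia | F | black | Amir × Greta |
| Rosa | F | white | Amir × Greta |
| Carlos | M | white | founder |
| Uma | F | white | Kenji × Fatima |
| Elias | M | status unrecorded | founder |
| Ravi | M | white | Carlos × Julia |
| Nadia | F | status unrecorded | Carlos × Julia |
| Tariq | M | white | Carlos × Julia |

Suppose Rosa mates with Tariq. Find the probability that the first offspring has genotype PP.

Amir is white so carries P and passed p to Julia (pp), so Amir is Pp.
Greta is white so carries P and received p from Daniel (pp), so Greta is Pp.
Rosa is a white offspring of Amir (Pp) × Greta (Pp), whose cross gives 1/4 PP : 1/2 Pp : 1/4 pp; conditioning on being white, Rosa is PP with probability 1/3, Pp with probability 2/3.
Tariq is white so carries P and received p from Julia (pp), so Tariq is Pp.
Summing over parental genotype combinations, P(offspring has genotype PP) = 1/3·1/2 + 2/3·1/4 = 1/3.

1/3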